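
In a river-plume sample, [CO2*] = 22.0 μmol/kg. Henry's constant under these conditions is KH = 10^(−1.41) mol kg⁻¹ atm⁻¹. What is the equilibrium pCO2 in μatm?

pCO2 = 565 μatm

KH = 10^(−1.41) = 3.890×10^-2 mol kg⁻¹ atm⁻¹
pCO2 = [CO2*]/KH = 22.0×10^-6 / 3.890×10^-2 = 5.65×10^-4 atm = 565 μatm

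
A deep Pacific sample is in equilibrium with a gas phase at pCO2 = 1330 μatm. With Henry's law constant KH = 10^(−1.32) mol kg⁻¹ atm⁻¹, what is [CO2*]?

[CO2*] = 63.7 μmol/kg

KH = 10^(−1.32) = 4.786×10^-2 mol kg⁻¹ atm⁻¹
[CO2*] = KH · pCO2 = 4.786×10^-2 × 1330×10^-6 atm = 6.37×10^-5 mol/kg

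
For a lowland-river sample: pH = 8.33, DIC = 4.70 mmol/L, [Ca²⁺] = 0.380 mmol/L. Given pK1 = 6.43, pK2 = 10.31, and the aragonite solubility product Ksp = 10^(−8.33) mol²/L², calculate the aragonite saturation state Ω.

Ω = 3.91

α₂ = 1 / (1 + [H⁺]/K2 + [H⁺]²/(K1K2)) = 1 / (1 + 10^+1.98 + 10^+0.08)
   = 1 / (1 + 95.499 + 1.2023) = 1/97.702 = 0.01024
[CO3²⁻] = α₂ × DIC = 0.01024 × 4.70 = 0.04811 mmol/L
Ksp = 10^(−8.33) = 4.677×10^-9
Ω = [Ca²⁺][CO3²⁻]/Ksp = (0.380×10^-3)(4.811×10^-5) / 4.677×10^-9 = 3.91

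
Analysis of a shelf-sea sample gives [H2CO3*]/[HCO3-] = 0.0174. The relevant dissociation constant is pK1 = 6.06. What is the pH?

From K1 = [H⁺][HCO3-]/[H2CO3*]:  pH = pK1 − log₁₀([H2CO3*]/[HCO3-])
log₁₀(0.0174) = -1.759
pH = 6.06 − (-1.759) = 7.82

pH = 7.82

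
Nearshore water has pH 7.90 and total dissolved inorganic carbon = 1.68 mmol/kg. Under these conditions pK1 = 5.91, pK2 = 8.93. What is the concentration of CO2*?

[CO2*] = 15.6 μmol/kg

α₀ = 1 / (1 + K1/[H⁺] + K1K2/[H⁺]²) = 1 / (1 + 10^+1.99 + 10^+0.96)
   = 1 / (1 + 97.724 + 9.1201) = 1/107.84 = 0.009273
[CO2*] = α₀ × DIC = 0.009273 × 1.68 = 0.0156 mmol/kg = 15.6 μmol/kg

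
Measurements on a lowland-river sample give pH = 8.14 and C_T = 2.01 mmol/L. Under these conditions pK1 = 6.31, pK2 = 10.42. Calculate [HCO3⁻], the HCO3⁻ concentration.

[HCO3⁻] = 1.97 mmol/L

α₁ = 1 / (1 + [H⁺]/K1 + K2/[H⁺]) = 1 / (1 + 10^-1.83 + 10^-2.28)
   = 1 / (1 + 0.014791 + 0.0052481) = 1/1.0200 = 0.9804
[HCO3⁻] = α₁ × DIC = 0.9804 × 2.01 = 1.97 mmol/L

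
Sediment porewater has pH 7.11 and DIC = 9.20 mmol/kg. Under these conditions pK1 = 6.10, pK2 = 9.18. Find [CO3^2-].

α₂ = 1 / (1 + [H⁺]/K2 + [H⁺]²/(K1K2)) = 1 / (1 + 10^+2.07 + 10^+1.06)
   = 1 / (1 + 117.49 + 11.482) = 1/129.97 = 0.007694
[CO3²⁻] = α₂ × DIC = 0.007694 × 9.20 = 0.0708 mmol/kg

[CO3²⁻] = 0.0708 mmol/kg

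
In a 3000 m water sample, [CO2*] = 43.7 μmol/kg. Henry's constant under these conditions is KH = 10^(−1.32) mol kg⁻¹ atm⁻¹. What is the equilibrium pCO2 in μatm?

pCO2 = 913 μatm

KH = 10^(−1.32) = 4.786×10^-2 mol kg⁻¹ atm⁻¹
pCO2 = [CO2*]/KH = 43.7×10^-6 / 4.786×10^-2 = 9.13×10^-4 atm = 913 μatm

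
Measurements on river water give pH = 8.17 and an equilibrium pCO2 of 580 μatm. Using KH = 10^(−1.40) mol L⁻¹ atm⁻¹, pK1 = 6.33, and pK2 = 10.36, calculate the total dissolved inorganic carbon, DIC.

[CO2*] = KH · pCO2 = 10^(−1.40) × 580×10^-6 = 2.309×10^-5 mol/L
α₀ = 1/(1 + K1/[H⁺] + K1K2/[H⁺]²) = 1/(1 + 10^+1.84 + 10^-0.35) = 0.01416
DIC = [CO2*]/α₀ = 2.309×10^-5 / 0.01416 = 1.63 mmol/L

DIC = 1.63 mmol/L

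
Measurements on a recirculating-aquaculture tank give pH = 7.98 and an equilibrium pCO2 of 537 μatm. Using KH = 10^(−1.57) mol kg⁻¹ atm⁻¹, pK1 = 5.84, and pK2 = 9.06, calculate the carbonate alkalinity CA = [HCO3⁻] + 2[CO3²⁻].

[CO2*] = KH · pCO2 = 10^(−1.57) × 537×10^-6 = 1.445×10^-5 mol/kg
α₀ = 1/(1 + K1/[H⁺] + K1K2/[H⁺]²) = 1/(1 + 10^+2.14 + 10^+1.06) = 0.006644
DIC = [CO2*]/α₀ = 1.445×10^-5 / 0.006644 = 2.176 mmol/kg
CA = (α₁ + 2α₂)·DIC = (0.9171 + 2×0.07628) × 2.176 = 2.33 mmol/kg

CA = 2.33 mmol/kg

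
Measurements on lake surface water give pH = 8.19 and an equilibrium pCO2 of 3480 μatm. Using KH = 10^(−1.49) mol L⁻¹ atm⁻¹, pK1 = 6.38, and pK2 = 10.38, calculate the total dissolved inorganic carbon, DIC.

DIC = 7.43 mmol/L

[CO2*] = KH · pCO2 = 10^(−1.49) × 3480×10^-6 = 1.126×10^-4 mol/L
α₀ = 1/(1 + K1/[H⁺] + K1K2/[H⁺]²) = 1/(1 + 10^+1.81 + 10^-0.38) = 0.01516
DIC = [CO2*]/α₀ = 1.126×10^-4 / 0.01516 = 7.43 mmol/L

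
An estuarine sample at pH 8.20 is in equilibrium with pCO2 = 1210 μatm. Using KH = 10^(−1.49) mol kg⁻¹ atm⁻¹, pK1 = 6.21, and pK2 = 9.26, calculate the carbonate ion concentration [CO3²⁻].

[CO3²⁻] = 0.333 mmol/kg

[CO2*] = KH · pCO2 = 10^(−1.49) × 1210×10^-6 = 3.915×10^-5 mol/kg
α₀ = 1/(1 + K1/[H⁺] + K1K2/[H⁺]²) = 1/(1 + 10^+1.99 + 10^+0.93) = 0.009325
DIC = [CO2*]/α₀ = 3.915×10^-5 / 0.009325 = 4.199 mmol/kg
[CO3²⁻] = α₂·DIC; α₂ = 0.07937, so [CO3²⁻] = 0.07937 × 4.199 = 0.333 mmol/kg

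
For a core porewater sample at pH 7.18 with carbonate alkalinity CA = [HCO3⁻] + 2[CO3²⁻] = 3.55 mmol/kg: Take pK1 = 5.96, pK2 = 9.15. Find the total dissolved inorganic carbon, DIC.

CA = [HCO3⁻] + 2[CO3²⁻] = (α₁ + 2α₂)·DIC
At pH 7.18: [H⁺]/K1 = 10^-1.22 = 0.060256, K2/[H⁺] = 10^-1.97 = 0.010715
α₁ = 1/(1 + 0.060256 + 0.010715) = 1/1.0710 = 0.9337; α₂ = α₁·K2/[H⁺] = 0.01001
α₁ + 2α₂ = 0.9537
DIC = CA / (α₁ + 2α₂) = 3.55 / 0.9537 = 3.72 mmol/kg

DIC = 3.72 mmol/kg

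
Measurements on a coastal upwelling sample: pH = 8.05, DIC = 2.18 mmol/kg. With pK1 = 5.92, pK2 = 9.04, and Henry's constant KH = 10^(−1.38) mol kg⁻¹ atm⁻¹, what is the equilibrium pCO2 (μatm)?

α₀ = 1 / (1 + K1/[H⁺] + K1K2/[H⁺]²) = 1 / (1 + 10^+2.13 + 10^+1.14)
   = 1 / (1 + 134.90 + 13.804) = 1/149.70 = 0.006680
[CO2*] = α₀ × DIC = 0.006680 × 2.18 = 0.01456 mmol/kg = 14.56 μmol/kg
pCO2 = [CO2*]/KH = 1.456×10^-5 / 4.169×10^-2 = 349 μatm

pCO2 = 349 μatm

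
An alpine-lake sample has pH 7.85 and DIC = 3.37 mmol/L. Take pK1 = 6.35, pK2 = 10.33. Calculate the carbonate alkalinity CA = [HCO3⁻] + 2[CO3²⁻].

CA = 3.28 mmol/L

CA = [HCO3⁻] + 2[CO3²⁻] = (α₁ + 2α₂)·DIC
At pH 7.85: [H⁺]/K1 = 10^-1.50 = 0.031623, K2/[H⁺] = 10^-2.48 = 0.0033113
α₁ = 1/(1 + 0.031623 + 0.0033113) = 1/1.0349 = 0.9662; α₂ = α₁·K2/[H⁺] = 0.003200
α₁ + 2α₂ = 0.9726
CA = 0.9726 × 3.37 = 3.28 mmol/L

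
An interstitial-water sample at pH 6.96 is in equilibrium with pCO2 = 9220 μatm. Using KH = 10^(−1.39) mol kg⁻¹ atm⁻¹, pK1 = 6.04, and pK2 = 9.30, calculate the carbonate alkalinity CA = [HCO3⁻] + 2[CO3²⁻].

CA = 3.15 mmol/kg

[CO2*] = KH · pCO2 = 10^(−1.39) × 9220×10^-6 = 3.756×10^-4 mol/kg
α₀ = 1/(1 + K1/[H⁺] + K1K2/[H⁺]²) = 1/(1 + 10^+0.92 + 10^-1.42) = 0.1069
DIC = [CO2*]/α₀ = 3.756×10^-4 / 0.1069 = 3.514 mmol/kg
CA = (α₁ + 2α₂)·DIC = (0.8890 + 2×0.004064) × 3.514 = 3.15 mmol/kg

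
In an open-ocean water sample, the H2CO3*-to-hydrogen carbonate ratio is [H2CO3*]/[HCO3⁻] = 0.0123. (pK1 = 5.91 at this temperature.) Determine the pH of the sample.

pH = 7.82

From K1 = [H⁺][HCO3⁻]/[H2CO3*]:  pH = pK1 − log₁₀([H2CO3*]/[HCO3⁻])
log₁₀(0.0123) = -1.910
pH = 5.91 − (-1.910) = 7.82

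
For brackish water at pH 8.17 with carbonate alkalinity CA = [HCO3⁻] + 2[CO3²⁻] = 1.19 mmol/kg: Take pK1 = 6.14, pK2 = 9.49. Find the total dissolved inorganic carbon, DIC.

CA = [HCO3⁻] + 2[CO3²⁻] = (α₁ + 2α₂)·DIC
At pH 8.17: [H⁺]/K1 = 10^-2.03 = 0.0093325, K2/[H⁺] = 10^-1.32 = 0.047863
α₁ = 1/(1 + 0.0093325 + 0.047863) = 1/1.0572 = 0.9459; α₂ = α₁·K2/[H⁺] = 0.04527
α₁ + 2α₂ = 1.0364
DIC = CA / (α₁ + 2α₂) = 1.19 / 1.0364 = 1.15 mmol/kg

DIC = 1.15 mmol/kg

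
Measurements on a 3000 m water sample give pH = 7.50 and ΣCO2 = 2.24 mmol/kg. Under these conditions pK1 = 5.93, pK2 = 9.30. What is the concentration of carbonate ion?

α₂ = 1 / (1 + [H⁺]/K2 + [H⁺]²/(K1K2)) = 1 / (1 + 10^+1.80 + 10^+0.23)
   = 1 / (1 + 63.096 + 1.6982) = 1/65.794 = 0.01520
[CO3²⁻] = α₂ × DIC = 0.01520 × 2.24 = 0.0340 mmol/kg

[CO3²⁻] = 0.0340 mmol/kg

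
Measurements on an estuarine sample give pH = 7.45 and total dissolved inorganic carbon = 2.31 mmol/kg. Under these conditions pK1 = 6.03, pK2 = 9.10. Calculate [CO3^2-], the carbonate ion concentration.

α₂ = 1 / (1 + [H⁺]/K2 + [H⁺]²/(K1K2)) = 1 / (1 + 10^+1.65 + 10^+0.23)
   = 1 / (1 + 44.668 + 1.6982) = 1/47.367 = 0.02111
[CO3²⁻] = α₂ × DIC = 0.02111 × 2.31 = 0.0488 mmol/kg

[CO3²⁻] = 0.0488 mmol/kg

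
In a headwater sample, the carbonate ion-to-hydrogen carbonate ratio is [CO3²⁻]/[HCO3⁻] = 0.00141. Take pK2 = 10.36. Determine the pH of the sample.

From K2 = [H⁺][CO3²⁻]/[HCO3⁻]:  pH = pK2 + log₁₀([CO3²⁻]/[HCO3⁻])
log₁₀(0.00141) = -2.851
pH = 10.36 + (-2.851) = 7.51

pH = 7.51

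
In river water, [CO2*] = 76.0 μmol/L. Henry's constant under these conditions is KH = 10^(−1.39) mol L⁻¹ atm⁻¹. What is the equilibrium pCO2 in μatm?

KH = 10^(−1.39) = 4.074×10^-2 mol L⁻¹ atm⁻¹
pCO2 = [CO2*]/KH = 76.0×10^-6 / 4.074×10^-2 = 1.87×10^-3 atm = 1870 μatm

pCO2 = 1870 μatm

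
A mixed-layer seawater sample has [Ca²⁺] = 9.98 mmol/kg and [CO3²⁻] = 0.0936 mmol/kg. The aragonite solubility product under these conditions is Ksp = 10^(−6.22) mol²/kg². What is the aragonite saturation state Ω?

Ksp = 10^(−6.22) = 6.026×10^-7
Ω = [Ca²⁺][CO3²⁻]/Ksp = (9.98×10^-3)(0.0936×10^-3) / 6.026×10^-7 = 1.55

Ω = 1.55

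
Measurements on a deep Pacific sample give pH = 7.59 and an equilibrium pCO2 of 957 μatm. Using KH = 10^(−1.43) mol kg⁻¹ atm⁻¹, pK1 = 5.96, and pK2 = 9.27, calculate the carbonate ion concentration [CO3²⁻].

[CO2*] = KH · pCO2 = 10^(−1.43) × 957×10^-6 = 3.556×10^-5 mol/kg
α₀ = 1/(1 + K1/[H⁺] + K1K2/[H⁺]²) = 1/(1 + 10^+1.63 + 10^-0.05) = 0.02245
DIC = [CO2*]/α₀ = 3.556×10^-5 / 0.02245 = 1.584 mmol/kg
[CO3²⁻] = α₂·DIC; α₂ = 0.02001, so [CO3²⁻] = 0.02001 × 1.584 = 0.0317 mmol/kg

[CO3²⁻] = 0.0317 mmol/kg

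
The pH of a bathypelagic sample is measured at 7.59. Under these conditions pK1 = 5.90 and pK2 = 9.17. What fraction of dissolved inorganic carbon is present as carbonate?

α₂ = 1 / (1 + [H⁺]/K2 + [H⁺]²/(K1K2)) = 1 / (1 + 10^+1.58 + 10^-0.11)
   = 1 / (1 + 38.019 + 0.77625) = 1/39.795 = 0.02513

α₂ = 0.0251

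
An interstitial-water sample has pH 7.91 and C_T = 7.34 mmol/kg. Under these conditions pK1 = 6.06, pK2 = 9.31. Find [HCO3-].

[HCO3⁻] = 6.96 mmol/kg

α₁ = 1 / (1 + [H⁺]/K1 + K2/[H⁺]) = 1 / (1 + 10^-1.85 + 10^-1.40)
   = 1 / (1 + 0.014125 + 0.039811) = 1/1.0539 = 0.9488
[HCO3⁻] = α₁ × DIC = 0.9488 × 7.34 = 6.96 mmol/kg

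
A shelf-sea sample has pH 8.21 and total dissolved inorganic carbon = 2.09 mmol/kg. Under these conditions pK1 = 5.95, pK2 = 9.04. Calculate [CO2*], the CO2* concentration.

[CO2*] = 9.96 μmol/kg

α₀ = 1 / (1 + K1/[H⁺] + K1K2/[H⁺]²) = 1 / (1 + 10^+2.26 + 10^+1.43)
   = 1 / (1 + 181.97 + 26.915) = 1/209.89 = 0.004765
[CO2*] = α₀ × DIC = 0.004765 × 2.09 = 0.00996 mmol/kg = 9.96 μmol/kg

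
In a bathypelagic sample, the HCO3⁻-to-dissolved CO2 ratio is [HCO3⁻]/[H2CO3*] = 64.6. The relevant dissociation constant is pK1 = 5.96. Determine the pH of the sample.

pH = 7.77

From K1 = [H⁺][HCO3⁻]/[H2CO3*]:  pH = pK1 + log₁₀([HCO3⁻]/[H2CO3*])
log₁₀(64.6) = +1.810
pH = 5.96 + (+1.810) = 7.77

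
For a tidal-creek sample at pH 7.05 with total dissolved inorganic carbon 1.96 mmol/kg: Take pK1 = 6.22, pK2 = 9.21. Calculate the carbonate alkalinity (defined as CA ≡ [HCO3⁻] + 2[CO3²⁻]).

CA = [HCO3⁻] + 2[CO3²⁻] = (α₁ + 2α₂)·DIC
At pH 7.05: [H⁺]/K1 = 10^-0.83 = 0.14791, K2/[H⁺] = 10^-2.16 = 0.0069183
α₁ = 1/(1 + 0.14791 + 0.0069183) = 1/1.1548 = 0.8659; α₂ = α₁·K2/[H⁺] = 0.005991
α₁ + 2α₂ = 0.8779
CA = 0.8779 × 1.96 = 1.72 mmol/kg

CA = 1.72 mmol/kg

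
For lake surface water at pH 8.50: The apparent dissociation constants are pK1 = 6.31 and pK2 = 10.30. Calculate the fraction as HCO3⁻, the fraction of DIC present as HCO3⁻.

α₁ = 0.978

α₁ = 1 / (1 + [H⁺]/K1 + K2/[H⁺]) = 1 / (1 + 10^-2.19 + 10^-1.80)
   = 1 / (1 + 0.0064565 + 0.015849) = 1/1.0223 = 0.9782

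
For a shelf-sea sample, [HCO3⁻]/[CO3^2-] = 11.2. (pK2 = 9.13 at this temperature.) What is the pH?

From K2 = [H⁺][CO3^2-]/[HCO3⁻]:  pH = pK2 − log₁₀([HCO3⁻]/[CO3^2-])
log₁₀(11.2) = +1.049
pH = 9.13 − (+1.049) = 8.08

pH = 8.08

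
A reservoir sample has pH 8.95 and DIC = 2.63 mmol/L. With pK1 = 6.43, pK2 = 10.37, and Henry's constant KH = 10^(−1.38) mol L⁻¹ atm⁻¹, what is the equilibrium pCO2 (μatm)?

α₀ = 1 / (1 + K1/[H⁺] + K1K2/[H⁺]²) = 1 / (1 + 10^+2.52 + 10^+1.10)
   = 1 / (1 + 331.13 + 12.589) = 1/344.72 = 0.002901
[CO2*] = α₀ × DIC = 0.002901 × 2.63 = 0.007629 mmol/L = 7.629 μmol/L
pCO2 = [CO2*]/KH = 7.629×10^-6 / 4.169×10^-2 = 183 μatm

pCO2 = 183 μatm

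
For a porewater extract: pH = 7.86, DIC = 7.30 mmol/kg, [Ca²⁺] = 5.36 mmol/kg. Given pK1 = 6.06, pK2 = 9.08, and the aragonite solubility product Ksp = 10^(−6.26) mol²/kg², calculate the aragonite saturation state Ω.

α₂ = 1 / (1 + [H⁺]/K2 + [H⁺]²/(K1K2)) = 1 / (1 + 10^+1.22 + 10^-0.58)
   = 1 / (1 + 16.596 + 0.26303) = 1/17.859 = 0.05599
[CO3²⁻] = α₂ × DIC = 0.05599 × 7.30 = 0.4088 mmol/kg
Ksp = 10^(−6.26) = 5.495×10^-7
Ω = [Ca²⁺][CO3²⁻]/Ksp = (5.36×10^-3)(4.088×10^-4) / 5.495×10^-7 = 3.99

Ω = 3.99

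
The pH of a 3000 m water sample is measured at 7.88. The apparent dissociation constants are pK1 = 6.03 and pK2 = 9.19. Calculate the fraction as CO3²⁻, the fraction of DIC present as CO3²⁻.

α₂ = 0.0461

α₂ = 1 / (1 + [H⁺]/K2 + [H⁺]²/(K1K2)) = 1 / (1 + 10^+1.31 + 10^-0.54)
   = 1 / (1 + 20.417 + 0.28840) = 1/21.706 = 0.04607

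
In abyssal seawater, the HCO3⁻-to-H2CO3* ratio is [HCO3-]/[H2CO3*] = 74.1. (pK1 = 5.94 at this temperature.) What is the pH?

From K1 = [H⁺][HCO3-]/[H2CO3*]:  pH = pK1 + log₁₀([HCO3-]/[H2CO3*])
log₁₀(74.1) = +1.870
pH = 5.94 + (+1.870) = 7.81

pH = 7.81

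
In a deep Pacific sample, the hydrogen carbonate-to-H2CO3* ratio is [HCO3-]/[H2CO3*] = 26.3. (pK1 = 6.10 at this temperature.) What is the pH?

pH = 7.52

From K1 = [H⁺][HCO3-]/[H2CO3*]:  pH = pK1 + log₁₀([HCO3-]/[H2CO3*])
log₁₀(26.3) = +1.420
pH = 6.10 + (+1.420) = 7.52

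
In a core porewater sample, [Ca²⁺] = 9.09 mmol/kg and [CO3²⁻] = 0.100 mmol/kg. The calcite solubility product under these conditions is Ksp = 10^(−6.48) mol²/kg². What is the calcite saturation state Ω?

Ω = 2.75

Ksp = 10^(−6.48) = 3.311×10^-7
Ω = [Ca²⁺][CO3²⁻]/Ksp = (9.09×10^-3)(0.100×10^-3) / 3.311×10^-7 = 2.75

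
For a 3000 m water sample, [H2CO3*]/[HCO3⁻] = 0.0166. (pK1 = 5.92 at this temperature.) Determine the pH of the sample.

pH = 7.70

From K1 = [H⁺][HCO3⁻]/[H2CO3*]:  pH = pK1 − log₁₀([H2CO3*]/[HCO3⁻])
log₁₀(0.0166) = -1.780
pH = 5.92 − (-1.780) = 7.70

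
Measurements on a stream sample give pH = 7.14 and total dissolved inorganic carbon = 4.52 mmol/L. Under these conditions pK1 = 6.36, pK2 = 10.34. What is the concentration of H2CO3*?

α₀ = 1 / (1 + K1/[H⁺] + K1K2/[H⁺]²) = 1 / (1 + 10^+0.78 + 10^-2.42)
   = 1 / (1 + 6.0256 + 0.0038019) = 1/7.0294 = 0.1423
[CO2*] = α₀ × DIC = 0.1423 × 4.52 = 0.643 mmol/L

[CO2*] = 0.643 mmol/L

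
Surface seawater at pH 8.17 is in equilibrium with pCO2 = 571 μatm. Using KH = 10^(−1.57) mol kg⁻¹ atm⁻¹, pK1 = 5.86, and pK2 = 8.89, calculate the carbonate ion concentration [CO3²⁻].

[CO3²⁻] = 0.598 mmol/kg

[CO2*] = KH · pCO2 = 10^(−1.57) × 571×10^-6 = 1.537×10^-5 mol/kg
α₀ = 1/(1 + K1/[H⁺] + K1K2/[H⁺]²) = 1/(1 + 10^+2.31 + 10^+1.59) = 0.004097
DIC = [CO2*]/α₀ = 1.537×10^-5 / 0.004097 = 3.751 mmol/kg
[CO3²⁻] = α₂·DIC; α₂ = 0.1594, so [CO3²⁻] = 0.1594 × 3.751 = 0.598 mmol/kg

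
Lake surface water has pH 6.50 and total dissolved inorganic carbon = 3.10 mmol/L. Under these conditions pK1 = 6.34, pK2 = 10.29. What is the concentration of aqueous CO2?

[CO2*] = 1.27 mmol/L

α₀ = 1 / (1 + K1/[H⁺] + K1K2/[H⁺]²) = 1 / (1 + 10^+0.16 + 10^-3.63)
   = 1 / (1 + 1.4454 + 0.00023442) = 1/2.4457 = 0.4089
[CO2*] = α₀ × DIC = 0.4089 × 3.10 = 1.27 mmol/L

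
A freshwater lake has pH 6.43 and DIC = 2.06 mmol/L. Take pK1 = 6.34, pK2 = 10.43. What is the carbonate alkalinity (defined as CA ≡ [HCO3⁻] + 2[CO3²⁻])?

CA = 1.14 mmol/L

CA = [HCO3⁻] + 2[CO3²⁻] = (α₁ + 2α₂)·DIC
At pH 6.43: [H⁺]/K1 = 10^-0.09 = 0.81283, K2/[H⁺] = 10^-4.00 = 0.00010000
α₁ = 1/(1 + 0.81283 + 0.00010000) = 1/1.8129 = 0.5516; α₂ = α₁·K2/[H⁺] = 5.516×10^-5
α₁ + 2α₂ = 0.5517
CA = 0.5517 × 2.06 = 1.14 mmol/L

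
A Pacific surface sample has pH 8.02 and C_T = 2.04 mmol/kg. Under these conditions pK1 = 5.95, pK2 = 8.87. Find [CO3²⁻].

α₂ = 1 / (1 + [H⁺]/K2 + [H⁺]²/(K1K2)) = 1 / (1 + 10^+0.85 + 10^-1.22)
   = 1 / (1 + 7.0795 + 0.060256) = 1/8.1397 = 0.1229
[CO3²⁻] = α₂ × DIC = 0.1229 × 2.04 = 0.251 mmol/kg

[CO3²⁻] = 0.251 mmol/kg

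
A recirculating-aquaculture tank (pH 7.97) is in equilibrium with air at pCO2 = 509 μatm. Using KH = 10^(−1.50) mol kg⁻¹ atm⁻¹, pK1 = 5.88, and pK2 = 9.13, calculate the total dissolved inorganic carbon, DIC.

DIC = 2.13 mmol/kg

[CO2*] = KH · pCO2 = 10^(−1.50) × 509×10^-6 = 1.610×10^-5 mol/kg
α₀ = 1/(1 + K1/[H⁺] + K1K2/[H⁺]²) = 1/(1 + 10^+2.09 + 10^+0.93) = 0.007545
DIC = [CO2*]/α₀ = 1.610×10^-5 / 0.007545 = 2.13 mmol/kg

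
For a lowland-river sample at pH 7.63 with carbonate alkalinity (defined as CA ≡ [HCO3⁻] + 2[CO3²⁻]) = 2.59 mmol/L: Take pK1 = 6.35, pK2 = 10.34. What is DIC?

DIC = 2.72 mmol/L

CA = [HCO3⁻] + 2[CO3²⁻] = (α₁ + 2α₂)·DIC
At pH 7.63: [H⁺]/K1 = 10^-1.28 = 0.052481, K2/[H⁺] = 10^-2.71 = 0.0019498
α₁ = 1/(1 + 0.052481 + 0.0019498) = 1/1.0544 = 0.9484; α₂ = α₁·K2/[H⁺] = 0.001849
α₁ + 2α₂ = 0.9521
DIC = CA / (α₁ + 2α₂) = 2.59 / 0.9521 = 2.72 mmol/L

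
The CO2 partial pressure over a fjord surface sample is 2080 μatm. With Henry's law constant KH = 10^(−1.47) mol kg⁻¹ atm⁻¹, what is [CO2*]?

KH = 10^(−1.47) = 3.388×10^-2 mol kg⁻¹ atm⁻¹
[CO2*] = KH · pCO2 = 3.388×10^-2 × 2080×10^-6 atm = 7.05×10^-5 mol/kg

[CO2*] = 70.5 μmol/kg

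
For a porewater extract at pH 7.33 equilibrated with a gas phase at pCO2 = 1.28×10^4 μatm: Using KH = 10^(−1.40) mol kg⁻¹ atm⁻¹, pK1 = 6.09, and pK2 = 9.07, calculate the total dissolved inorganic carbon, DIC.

DIC = 9.53 mmol/kg

[CO2*] = KH · pCO2 = 10^(−1.40) × 1.28×10^4×10^-6 = 5.096×10^-4 mol/kg
α₀ = 1/(1 + K1/[H⁺] + K1K2/[H⁺]²) = 1/(1 + 10^+1.24 + 10^-0.50) = 0.05349
DIC = [CO2*]/α₀ = 5.096×10^-4 / 0.05349 = 9.53 mmol/kg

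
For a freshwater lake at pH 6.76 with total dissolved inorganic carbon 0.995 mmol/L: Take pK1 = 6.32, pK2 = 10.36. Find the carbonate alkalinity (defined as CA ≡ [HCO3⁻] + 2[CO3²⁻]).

CA = 0.730 mmol/L

CA = [HCO3⁻] + 2[CO3²⁻] = (α₁ + 2α₂)·DIC
At pH 6.76: [H⁺]/K1 = 10^-0.44 = 0.36308, K2/[H⁺] = 10^-3.60 = 0.00025119
α₁ = 1/(1 + 0.36308 + 0.00025119) = 1/1.3633 = 0.7335; α₂ = α₁·K2/[H⁺] = 0.0001842
α₁ + 2α₂ = 0.7339
CA = 0.7339 × 0.995 = 0.730 mmol/L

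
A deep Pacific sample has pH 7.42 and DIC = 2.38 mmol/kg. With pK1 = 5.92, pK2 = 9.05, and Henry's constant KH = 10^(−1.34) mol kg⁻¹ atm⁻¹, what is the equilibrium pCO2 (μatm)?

α₀ = 1 / (1 + K1/[H⁺] + K1K2/[H⁺]²) = 1 / (1 + 10^+1.50 + 10^-0.13)
   = 1 / (1 + 31.623 + 0.74131) = 1/33.364 = 0.02997
[CO2*] = α₀ × DIC = 0.02997 × 2.38 = 0.07133 mmol/kg
pCO2 = [CO2*]/KH = 7.133×10^-5 / 4.571×10^-2 = 1560 μatm

pCO2 = 1560 μatm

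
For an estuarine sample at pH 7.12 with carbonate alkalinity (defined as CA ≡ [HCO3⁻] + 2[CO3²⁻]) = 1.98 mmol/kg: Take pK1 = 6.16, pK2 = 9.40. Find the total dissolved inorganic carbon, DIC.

CA = [HCO3⁻] + 2[CO3²⁻] = (α₁ + 2α₂)·DIC
At pH 7.12: [H⁺]/K1 = 10^-0.96 = 0.10965, K2/[H⁺] = 10^-2.28 = 0.0052481
α₁ = 1/(1 + 0.10965 + 0.0052481) = 1/1.1149 = 0.8969; α₂ = α₁·K2/[H⁺] = 0.004707
α₁ + 2α₂ = 0.9064
DIC = CA / (α₁ + 2α₂) = 1.98 / 0.9064 = 2.18 mmol/kg

DIC = 2.18 mmol/kg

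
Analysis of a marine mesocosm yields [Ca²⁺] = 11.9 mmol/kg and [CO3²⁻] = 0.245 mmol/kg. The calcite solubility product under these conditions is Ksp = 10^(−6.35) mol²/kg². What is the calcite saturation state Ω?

Ω = 6.53

Ksp = 10^(−6.35) = 4.467×10^-7
Ω = [Ca²⁺][CO3²⁻]/Ksp = (11.9×10^-3)(0.245×10^-3) / 4.467×10^-7 = 6.53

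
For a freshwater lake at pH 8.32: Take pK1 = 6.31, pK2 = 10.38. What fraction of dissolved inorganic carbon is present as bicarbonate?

α₁ = 1 / (1 + [H⁺]/K1 + K2/[H⁺]) = 1 / (1 + 10^-2.01 + 10^-2.06)
   = 1 / (1 + 0.0097724 + 0.0087096) = 1/1.0185 = 0.9819

α₁ = 0.982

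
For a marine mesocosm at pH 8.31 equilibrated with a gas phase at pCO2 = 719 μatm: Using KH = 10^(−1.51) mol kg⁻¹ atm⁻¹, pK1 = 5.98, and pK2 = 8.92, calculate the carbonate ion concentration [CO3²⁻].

[CO2*] = KH · pCO2 = 10^(−1.51) × 719×10^-6 = 2.222×10^-5 mol/kg
α₀ = 1/(1 + K1/[H⁺] + K1K2/[H⁺]²) = 1/(1 + 10^+2.33 + 10^+1.72) = 0.003741
DIC = [CO2*]/α₀ = 2.222×10^-5 / 0.003741 = 5.939 mmol/kg
[CO3²⁻] = α₂·DIC; α₂ = 0.1964, so [CO3²⁻] = 0.1964 × 5.939 = 1.17 mmol/kg

[CO3²⁻] = 1.17 mmol/kg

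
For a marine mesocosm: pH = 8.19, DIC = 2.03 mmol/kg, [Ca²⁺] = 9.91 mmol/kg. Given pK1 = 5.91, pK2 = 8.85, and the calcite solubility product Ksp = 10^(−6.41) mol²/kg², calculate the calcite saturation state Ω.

Ω = 9.24

α₂ = 1 / (1 + [H⁺]/K2 + [H⁺]²/(K1K2)) = 1 / (1 + 10^+0.66 + 10^-1.62)
   = 1 / (1 + 4.5709 + 0.023988) = 1/5.5949 = 0.1787
[CO3²⁻] = α₂ × DIC = 0.1787 × 2.03 = 0.3628 mmol/kg
Ksp = 10^(−6.41) = 3.890×10^-7
Ω = [Ca²⁺][CO3²⁻]/Ksp = (9.91×10^-3)(3.628×10^-4) / 3.890×10^-7 = 9.24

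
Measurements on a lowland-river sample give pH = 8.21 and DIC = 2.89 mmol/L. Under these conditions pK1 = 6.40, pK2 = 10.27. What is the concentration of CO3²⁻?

[CO3²⁻] = 0.0246 mmol/L

α₂ = 1 / (1 + [H⁺]/K2 + [H⁺]²/(K1K2)) = 1 / (1 + 10^+2.06 + 10^+0.25)
   = 1 / (1 + 114.82 + 1.7783) = 1/117.59 = 0.008504
[CO3²⁻] = α₂ × DIC = 0.008504 × 2.89 = 0.0246 mmol/L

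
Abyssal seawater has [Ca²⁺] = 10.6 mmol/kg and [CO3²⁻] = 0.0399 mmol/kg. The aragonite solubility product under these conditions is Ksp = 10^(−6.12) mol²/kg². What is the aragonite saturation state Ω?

Ksp = 10^(−6.12) = 7.586×10^-7
Ω = [Ca²⁺][CO3²⁻]/Ksp = (10.6×10^-3)(0.0399×10^-3) / 7.586×10^-7 = 0.558

Ω = 0.558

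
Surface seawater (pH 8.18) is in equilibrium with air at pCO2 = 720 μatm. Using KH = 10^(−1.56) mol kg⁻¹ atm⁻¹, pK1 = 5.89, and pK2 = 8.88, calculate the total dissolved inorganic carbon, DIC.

DIC = 4.66 mmol/kg

[CO2*] = KH · pCO2 = 10^(−1.56) × 720×10^-6 = 1.983×10^-5 mol/kg
α₀ = 1/(1 + K1/[H⁺] + K1K2/[H⁺]²) = 1/(1 + 10^+2.29 + 10^+1.59) = 0.004257
DIC = [CO2*]/α₀ = 1.983×10^-5 / 0.004257 = 4.66 mmol/kg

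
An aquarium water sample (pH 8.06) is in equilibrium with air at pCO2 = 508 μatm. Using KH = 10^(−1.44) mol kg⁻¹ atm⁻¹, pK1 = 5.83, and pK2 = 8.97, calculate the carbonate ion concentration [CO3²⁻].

[CO3²⁻] = 0.385 mmol/kg

[CO2*] = KH · pCO2 = 10^(−1.44) × 508×10^-6 = 1.844×10^-5 mol/kg
α₀ = 1/(1 + K1/[H⁺] + K1K2/[H⁺]²) = 1/(1 + 10^+2.23 + 10^+1.32) = 0.005216
DIC = [CO2*]/α₀ = 1.844×10^-5 / 0.005216 = 3.536 mmol/kg
[CO3²⁻] = α₂·DIC; α₂ = 0.1090, so [CO3²⁻] = 0.1090 × 3.536 = 0.385 mmol/kg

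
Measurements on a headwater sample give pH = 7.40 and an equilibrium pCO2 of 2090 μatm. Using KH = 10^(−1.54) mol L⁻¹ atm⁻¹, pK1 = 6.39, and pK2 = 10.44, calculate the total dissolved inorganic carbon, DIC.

[CO2*] = KH · pCO2 = 10^(−1.54) × 2090×10^-6 = 6.028×10^-5 mol/L
α₀ = 1/(1 + K1/[H⁺] + K1K2/[H⁺]²) = 1/(1 + 10^+1.01 + 10^-2.03) = 0.08895
DIC = [CO2*]/α₀ = 6.028×10^-5 / 0.08895 = 0.678 mmol/L

DIC = 0.678 mmol/L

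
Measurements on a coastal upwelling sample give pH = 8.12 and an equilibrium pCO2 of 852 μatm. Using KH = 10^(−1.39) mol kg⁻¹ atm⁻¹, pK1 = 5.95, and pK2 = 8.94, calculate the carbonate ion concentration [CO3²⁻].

[CO2*] = KH · pCO2 = 10^(−1.39) × 852×10^-6 = 3.471×10^-5 mol/kg
α₀ = 1/(1 + K1/[H⁺] + K1K2/[H⁺]²) = 1/(1 + 10^+2.17 + 10^+1.35) = 0.005838
DIC = [CO2*]/α₀ = 3.471×10^-5 / 0.005838 = 5.946 mmol/kg
[CO3²⁻] = α₂·DIC; α₂ = 0.1307, so [CO3²⁻] = 0.1307 × 5.946 = 0.777 mmol/kg

[CO3²⁻] = 0.777 mmol/kg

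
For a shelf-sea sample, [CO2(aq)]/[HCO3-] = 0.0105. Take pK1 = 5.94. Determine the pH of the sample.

pH = 7.92

From K1 = [H⁺][HCO3-]/[CO2(aq)]:  pH = pK1 − log₁₀([CO2(aq)]/[HCO3-])
log₁₀(0.0105) = -1.979
pH = 5.94 − (-1.979) = 7.92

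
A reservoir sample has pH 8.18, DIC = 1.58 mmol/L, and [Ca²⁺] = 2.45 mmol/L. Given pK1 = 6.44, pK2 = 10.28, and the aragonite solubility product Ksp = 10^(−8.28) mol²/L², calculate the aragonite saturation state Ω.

α₂ = 1 / (1 + [H⁺]/K2 + [H⁺]²/(K1K2)) = 1 / (1 + 10^+2.10 + 10^+0.36)
   = 1 / (1 + 125.89 + 2.2909) = 1/129.18 = 0.007741
[CO3²⁻] = α₂ × DIC = 0.007741 × 1.58 = 0.01223 mmol/L = 12.23 μmol/L
Ksp = 10^(−8.28) = 5.248×10^-9
Ω = [Ca²⁺][CO3²⁻]/Ksp = (2.45×10^-3)(1.223×10^-5) / 5.248×10^-9 = 5.71

Ω = 5.71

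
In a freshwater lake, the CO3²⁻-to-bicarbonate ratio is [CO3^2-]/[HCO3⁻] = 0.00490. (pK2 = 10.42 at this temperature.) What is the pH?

pH = 8.11

From K2 = [H⁺][CO3^2-]/[HCO3⁻]:  pH = pK2 + log₁₀([CO3^2-]/[HCO3⁻])
log₁₀(0.00490) = -2.310
pH = 10.42 + (-2.310) = 8.11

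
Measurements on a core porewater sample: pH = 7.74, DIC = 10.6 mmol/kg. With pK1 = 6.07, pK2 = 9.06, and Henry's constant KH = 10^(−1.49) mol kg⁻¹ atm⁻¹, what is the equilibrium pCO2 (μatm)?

pCO2 = 6550 μatm

α₀ = 1 / (1 + K1/[H⁺] + K1K2/[H⁺]²) = 1 / (1 + 10^+1.67 + 10^+0.35)
   = 1 / (1 + 46.774 + 2.2387) = 1/50.012 = 0.02000
[CO2*] = α₀ × DIC = 0.02000 × 10.6 = 0.2119 mmol/kg
pCO2 = [CO2*]/KH = 2.119×10^-4 / 3.236×10^-2 = 6550 μatm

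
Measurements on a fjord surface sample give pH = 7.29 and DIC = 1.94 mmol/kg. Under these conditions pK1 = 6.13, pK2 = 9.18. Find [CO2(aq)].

[CO2*] = 0.124 mmol/kg

α₀ = 1 / (1 + K1/[H⁺] + K1K2/[H⁺]²) = 1 / (1 + 10^+1.16 + 10^-0.73)
   = 1 / (1 + 14.454 + 0.18621) = 1/15.641 = 0.06394
[CO2*] = α₀ × DIC = 0.06394 × 1.94 = 0.124 mmol/kg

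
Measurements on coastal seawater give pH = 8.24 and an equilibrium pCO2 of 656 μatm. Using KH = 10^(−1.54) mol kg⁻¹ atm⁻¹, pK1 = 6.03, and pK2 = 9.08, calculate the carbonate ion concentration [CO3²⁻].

[CO3²⁻] = 0.444 mmol/kg

[CO2*] = KH · pCO2 = 10^(−1.54) × 656×10^-6 = 1.892×10^-5 mol/kg
α₀ = 1/(1 + K1/[H⁺] + K1K2/[H⁺]²) = 1/(1 + 10^+2.21 + 10^+1.37) = 0.005358
DIC = [CO2*]/α₀ = 1.892×10^-5 / 0.005358 = 3.531 mmol/kg
[CO3²⁻] = α₂·DIC; α₂ = 0.1256, so [CO3²⁻] = 0.1256 × 3.531 = 0.444 mmol/kg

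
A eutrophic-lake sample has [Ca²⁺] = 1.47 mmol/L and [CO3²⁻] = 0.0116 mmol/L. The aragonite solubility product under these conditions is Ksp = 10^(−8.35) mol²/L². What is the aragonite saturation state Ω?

Ksp = 10^(−8.35) = 4.467×10^-9
Ω = [Ca²⁺][CO3²⁻]/Ksp = (1.47×10^-3)(0.0116×10^-3) / 4.467×10^-9 = 3.82

Ω = 3.82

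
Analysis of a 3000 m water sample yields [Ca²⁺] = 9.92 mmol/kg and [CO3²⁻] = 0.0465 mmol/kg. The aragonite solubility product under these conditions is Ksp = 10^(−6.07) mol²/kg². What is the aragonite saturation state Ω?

Ksp = 10^(−6.07) = 8.511×10^-7
Ω = [Ca²⁺][CO3²⁻]/Ksp = (9.92×10^-3)(0.0465×10^-3) / 8.511×10^-7 = 0.542

Ω = 0.542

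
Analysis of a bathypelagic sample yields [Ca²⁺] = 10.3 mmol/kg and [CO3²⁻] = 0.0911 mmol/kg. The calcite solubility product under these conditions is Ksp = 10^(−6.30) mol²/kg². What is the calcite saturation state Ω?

Ksp = 10^(−6.30) = 5.012×10^-7
Ω = [Ca²⁺][CO3²⁻]/Ksp = (10.3×10^-3)(0.0911×10^-3) / 5.012×10^-7 = 1.87

Ω = 1.87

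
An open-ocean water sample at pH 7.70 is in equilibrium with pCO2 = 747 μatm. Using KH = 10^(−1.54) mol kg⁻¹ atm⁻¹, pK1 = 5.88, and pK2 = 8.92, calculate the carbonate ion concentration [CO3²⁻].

[CO2*] = KH · pCO2 = 10^(−1.54) × 747×10^-6 = 2.154×10^-5 mol/kg
α₀ = 1/(1 + K1/[H⁺] + K1K2/[H⁺]²) = 1/(1 + 10^+1.82 + 10^+0.60) = 0.01407
DIC = [CO2*]/α₀ = 2.154×10^-5 / 0.01407 = 1.531 mmol/kg
[CO3²⁻] = α₂·DIC; α₂ = 0.05603, so [CO3²⁻] = 0.05603 × 1.531 = 0.0858 mmol/kg

[CO3²⁻] = 0.0858 mmol/kg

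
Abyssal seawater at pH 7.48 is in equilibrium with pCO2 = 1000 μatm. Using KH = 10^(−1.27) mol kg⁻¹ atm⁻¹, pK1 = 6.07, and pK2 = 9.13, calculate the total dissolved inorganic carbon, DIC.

[CO2*] = KH · pCO2 = 10^(−1.27) × 1000×10^-6 = 5.370×10^-5 mol/kg
α₀ = 1/(1 + K1/[H⁺] + K1K2/[H⁺]²) = 1/(1 + 10^+1.41 + 10^-0.24) = 0.03666
DIC = [CO2*]/α₀ = 5.370×10^-5 / 0.03666 = 1.46 mmol/kg

DIC = 1.46 mmol/kg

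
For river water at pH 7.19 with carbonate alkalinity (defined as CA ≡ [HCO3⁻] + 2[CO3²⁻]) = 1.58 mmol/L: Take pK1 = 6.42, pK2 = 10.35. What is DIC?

CA = [HCO3⁻] + 2[CO3²⁻] = (α₁ + 2α₂)·DIC
At pH 7.19: [H⁺]/K1 = 10^-0.77 = 0.16982, K2/[H⁺] = 10^-3.16 = 0.00069183
α₁ = 1/(1 + 0.16982 + 0.00069183) = 1/1.1705 = 0.8543; α₂ = α₁·K2/[H⁺] = 0.0005910
α₁ + 2α₂ = 0.8555
DIC = CA / (α₁ + 2α₂) = 1.58 / 0.8555 = 1.85 mmol/L

DIC = 1.85 mmol/L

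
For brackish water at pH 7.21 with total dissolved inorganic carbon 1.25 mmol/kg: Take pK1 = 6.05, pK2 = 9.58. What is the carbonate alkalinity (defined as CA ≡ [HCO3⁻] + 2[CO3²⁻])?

CA = [HCO3⁻] + 2[CO3²⁻] = (α₁ + 2α₂)·DIC
At pH 7.21: [H⁺]/K1 = 10^-1.16 = 0.069183, K2/[H⁺] = 10^-2.37 = 0.0042658
α₁ = 1/(1 + 0.069183 + 0.0042658) = 1/1.0734 = 0.9316; α₂ = α₁·K2/[H⁺] = 0.003974
α₁ + 2α₂ = 0.9395
CA = 0.9395 × 1.25 = 1.17 mmol/kg

CA = 1.17 mmol/kg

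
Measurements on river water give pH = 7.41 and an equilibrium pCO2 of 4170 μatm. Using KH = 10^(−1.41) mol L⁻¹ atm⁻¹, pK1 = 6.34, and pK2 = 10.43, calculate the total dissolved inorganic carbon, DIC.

[CO2*] = KH · pCO2 = 10^(−1.41) × 4170×10^-6 = 1.622×10^-4 mol/L
α₀ = 1/(1 + K1/[H⁺] + K1K2/[H⁺]²) = 1/(1 + 10^+1.07 + 10^-1.95) = 0.07837
DIC = [CO2*]/α₀ = 1.622×10^-4 / 0.07837 = 2.07 mmol/L

DIC = 2.07 mmol/L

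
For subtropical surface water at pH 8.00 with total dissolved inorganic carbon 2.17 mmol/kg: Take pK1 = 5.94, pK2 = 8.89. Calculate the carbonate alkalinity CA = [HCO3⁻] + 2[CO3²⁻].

CA = [HCO3⁻] + 2[CO3²⁻] = (α₁ + 2α₂)·DIC
At pH 8.00: [H⁺]/K1 = 10^-2.06 = 0.0087096, K2/[H⁺] = 10^-0.89 = 0.12882
α₁ = 1/(1 + 0.0087096 + 0.12882) = 1/1.1375 = 0.8791; α₂ = α₁·K2/[H⁺] = 0.1132
α₁ + 2α₂ = 1.1056
CA = 1.1056 × 2.17 = 2.40 mmol/kg

CA = 2.40 mmol/kg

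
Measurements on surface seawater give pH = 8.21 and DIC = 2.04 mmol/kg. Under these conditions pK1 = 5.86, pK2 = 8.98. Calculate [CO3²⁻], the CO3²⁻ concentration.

[CO3²⁻] = 0.295 mmol/kg

α₂ = 1 / (1 + [H⁺]/K2 + [H⁺]²/(K1K2)) = 1 / (1 + 10^+0.77 + 10^-1.58)
   = 1 / (1 + 5.8884 + 0.026303) = 1/6.9147 = 0.1446
[CO3²⁻] = α₂ × DIC = 0.1446 × 2.04 = 0.295 mmol/kg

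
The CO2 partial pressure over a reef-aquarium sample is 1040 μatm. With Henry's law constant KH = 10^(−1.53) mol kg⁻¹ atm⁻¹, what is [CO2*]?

KH = 10^(−1.53) = 2.951×10^-2 mol kg⁻¹ atm⁻¹
[CO2*] = KH · pCO2 = 2.951×10^-2 × 1040×10^-6 atm = 3.07×10^-5 mol/kg

[CO2*] = 30.7 μmol/kg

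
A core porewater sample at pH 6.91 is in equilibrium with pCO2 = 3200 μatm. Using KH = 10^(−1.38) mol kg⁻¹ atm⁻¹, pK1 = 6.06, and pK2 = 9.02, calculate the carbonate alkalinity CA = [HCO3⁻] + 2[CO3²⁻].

[CO2*] = KH · pCO2 = 10^(−1.38) × 3200×10^-6 = 1.334×10^-4 mol/kg
α₀ = 1/(1 + K1/[H⁺] + K1K2/[H⁺]²) = 1/(1 + 10^+0.85 + 10^-1.26) = 0.1229
DIC = [CO2*]/α₀ = 1.334×10^-4 / 0.1229 = 1.085 mmol/kg
CA = (α₁ + 2α₂)·DIC = (0.8703 + 2×0.006756) × 1.085 = 0.959 mmol/kg

CA = 0.959 mmol/kg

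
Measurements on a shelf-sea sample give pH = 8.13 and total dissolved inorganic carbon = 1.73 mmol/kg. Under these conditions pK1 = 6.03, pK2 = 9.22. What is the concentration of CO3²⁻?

[CO3²⁻] = 0.129 mmol/kg

α₂ = 1 / (1 + [H⁺]/K2 + [H⁺]²/(K1K2)) = 1 / (1 + 10^+1.09 + 10^-1.01)
   = 1 / (1 + 12.303 + 0.097724) = 1/13.400 = 0.07462
[CO3²⁻] = α₂ × DIC = 0.07462 × 1.73 = 0.129 mmol/kg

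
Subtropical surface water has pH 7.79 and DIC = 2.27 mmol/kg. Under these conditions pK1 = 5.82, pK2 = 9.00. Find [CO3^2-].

α₂ = 1 / (1 + [H⁺]/K2 + [H⁺]²/(K1K2)) = 1 / (1 + 10^+1.21 + 10^-0.76)
   = 1 / (1 + 16.218 + 0.17378) = 1/17.392 = 0.05750
[CO3²⁻] = α₂ × DIC = 0.05750 × 2.27 = 0.131 mmol/kg

[CO3²⁻] = 0.131 mmol/kg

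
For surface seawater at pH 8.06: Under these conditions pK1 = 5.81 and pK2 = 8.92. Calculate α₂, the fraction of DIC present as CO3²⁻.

α₂ = 0.121

α₂ = 1 / (1 + [H⁺]/K2 + [H⁺]²/(K1K2)) = 1 / (1 + 10^+0.86 + 10^-1.39)
   = 1 / (1 + 7.2444 + 0.040738) = 1/8.2851 = 0.1207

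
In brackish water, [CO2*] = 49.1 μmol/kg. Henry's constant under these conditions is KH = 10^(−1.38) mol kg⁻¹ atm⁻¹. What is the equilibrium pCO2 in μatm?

KH = 10^(−1.38) = 4.169×10^-2 mol kg⁻¹ atm⁻¹
pCO2 = [CO2*]/KH = 49.1×10^-6 / 4.169×10^-2 = 1.18×10^-3 atm = 1180 μatm

pCO2 = 1180 μatm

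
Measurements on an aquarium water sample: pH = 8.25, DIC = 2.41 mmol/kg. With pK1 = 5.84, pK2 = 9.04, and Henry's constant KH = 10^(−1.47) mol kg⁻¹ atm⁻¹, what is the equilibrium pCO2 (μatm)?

pCO2 = 237 μatm

α₀ = 1 / (1 + K1/[H⁺] + K1K2/[H⁺]²) = 1 / (1 + 10^+2.41 + 10^+1.62)
   = 1 / (1 + 257.04 + 41.687) = 1/299.73 = 0.003336
[CO2*] = α₀ × DIC = 0.003336 × 2.41 = 0.008041 mmol/kg = 8.041 μmol/kg
pCO2 = [CO2*]/KH = 8.041×10^-6 / 3.388×10^-2 = 237 μatm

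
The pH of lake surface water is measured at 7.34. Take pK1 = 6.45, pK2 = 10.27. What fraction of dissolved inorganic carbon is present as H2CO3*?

α₀ = 1 / (1 + K1/[H⁺] + K1K2/[H⁺]²) = 1 / (1 + 10^+0.89 + 10^-2.04)
   = 1 / (1 + 7.7625 + 0.0091201) = 1/8.7716 = 0.1140

α₀ = 0.114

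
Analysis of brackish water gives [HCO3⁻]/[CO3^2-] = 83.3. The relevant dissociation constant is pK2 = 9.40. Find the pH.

pH = 7.48

From K2 = [H⁺][CO3^2-]/[HCO3⁻]:  pH = pK2 − log₁₀([HCO3⁻]/[CO3^2-])
log₁₀(83.3) = +1.921
pH = 9.40 − (+1.921) = 7.48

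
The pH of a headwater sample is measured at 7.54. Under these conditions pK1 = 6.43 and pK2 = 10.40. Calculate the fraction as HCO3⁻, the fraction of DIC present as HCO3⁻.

α₁ = 0.927

α₁ = 1 / (1 + [H⁺]/K1 + K2/[H⁺]) = 1 / (1 + 10^-1.11 + 10^-2.86)
   = 1 / (1 + 0.077625 + 0.0013804) = 1/1.0790 = 0.9268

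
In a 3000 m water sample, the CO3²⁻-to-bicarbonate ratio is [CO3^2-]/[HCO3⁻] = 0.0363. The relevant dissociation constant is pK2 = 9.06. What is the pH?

pH = 7.62

From K2 = [H⁺][CO3^2-]/[HCO3⁻]:  pH = pK2 + log₁₀([CO3^2-]/[HCO3⁻])
log₁₀(0.0363) = -1.440
pH = 9.06 + (-1.440) = 7.62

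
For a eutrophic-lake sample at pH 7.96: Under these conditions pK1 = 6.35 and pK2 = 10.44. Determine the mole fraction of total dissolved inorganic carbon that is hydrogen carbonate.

α₁ = 0.973

α₁ = 1 / (1 + [H⁺]/K1 + K2/[H⁺]) = 1 / (1 + 10^-1.61 + 10^-2.48)
   = 1 / (1 + 0.024547 + 0.0033113) = 1/1.0279 = 0.9729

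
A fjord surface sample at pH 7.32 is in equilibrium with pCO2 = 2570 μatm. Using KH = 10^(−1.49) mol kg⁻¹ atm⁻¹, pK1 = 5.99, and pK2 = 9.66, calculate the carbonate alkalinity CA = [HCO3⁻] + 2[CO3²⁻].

[CO2*] = KH · pCO2 = 10^(−1.49) × 2570×10^-6 = 8.316×10^-5 mol/kg
α₀ = 1/(1 + K1/[H⁺] + K1K2/[H⁺]²) = 1/(1 + 10^+1.33 + 10^-1.01) = 0.04449
DIC = [CO2*]/α₀ = 8.316×10^-5 / 0.04449 = 1.869 mmol/kg
CA = (α₁ + 2α₂)·DIC = (0.9512 + 2×0.004348) × 1.869 = 1.79 mmol/kg

CA = 1.79 mmol/kg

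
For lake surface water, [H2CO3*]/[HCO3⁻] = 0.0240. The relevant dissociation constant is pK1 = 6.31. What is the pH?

pH = 7.93

From K1 = [H⁺][HCO3⁻]/[H2CO3*]:  pH = pK1 − log₁₀([H2CO3*]/[HCO3⁻])
log₁₀(0.0240) = -1.620
pH = 6.31 − (-1.620) = 7.93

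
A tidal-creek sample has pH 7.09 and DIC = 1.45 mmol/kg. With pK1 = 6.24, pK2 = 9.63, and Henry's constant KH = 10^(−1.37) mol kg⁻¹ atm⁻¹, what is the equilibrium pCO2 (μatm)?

α₀ = 1 / (1 + K1/[H⁺] + K1K2/[H⁺]²) = 1 / (1 + 10^+0.85 + 10^-1.69)
   = 1 / (1 + 7.0795 + 0.020417) = 1/8.0999 = 0.1235
[CO2*] = α₀ × DIC = 0.1235 × 1.45 = 0.1790 mmol/kg
pCO2 = [CO2*]/KH = 1.790×10^-4 / 4.266×10^-2 = 4200 μatm

pCO2 = 4200 μatm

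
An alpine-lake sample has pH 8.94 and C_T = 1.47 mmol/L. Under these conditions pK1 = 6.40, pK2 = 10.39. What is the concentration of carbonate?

α₂ = 1 / (1 + [H⁺]/K2 + [H⁺]²/(K1K2)) = 1 / (1 + 10^+1.45 + 10^-1.09)
   = 1 / (1 + 28.184 + 0.081283) = 1/29.265 = 0.03417
[CO3²⁻] = α₂ × DIC = 0.03417 × 1.47 = 0.0502 mmol/L

[CO3²⁻] = 0.0502 mmol/L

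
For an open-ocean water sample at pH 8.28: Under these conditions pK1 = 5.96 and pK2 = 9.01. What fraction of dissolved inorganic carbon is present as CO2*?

α₀ = 1 / (1 + K1/[H⁺] + K1K2/[H⁺]²) = 1 / (1 + 10^+2.32 + 10^+1.59)
   = 1 / (1 + 208.93 + 38.905) = 1/248.83 = 0.004019

α₀ = 0.00402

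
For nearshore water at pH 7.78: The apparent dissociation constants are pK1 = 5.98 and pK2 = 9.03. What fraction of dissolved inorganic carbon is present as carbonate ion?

α₂ = 1 / (1 + [H⁺]/K2 + [H⁺]²/(K1K2)) = 1 / (1 + 10^+1.25 + 10^-0.55)
   = 1 / (1 + 17.783 + 0.28184) = 1/19.065 = 0.05245

α₂ = 0.0525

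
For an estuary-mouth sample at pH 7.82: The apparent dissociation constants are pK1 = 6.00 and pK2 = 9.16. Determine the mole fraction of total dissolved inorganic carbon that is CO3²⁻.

α₂ = 1 / (1 + [H⁺]/K2 + [H⁺]²/(K1K2)) = 1 / (1 + 10^+1.34 + 10^-0.48)
   = 1 / (1 + 21.878 + 0.33113) = 1/23.209 = 0.04309

α₂ = 0.0431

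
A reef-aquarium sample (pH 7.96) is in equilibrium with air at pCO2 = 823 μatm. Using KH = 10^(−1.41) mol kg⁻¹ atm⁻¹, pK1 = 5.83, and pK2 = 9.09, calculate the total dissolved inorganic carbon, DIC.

DIC = 4.67 mmol/kg

[CO2*] = KH · pCO2 = 10^(−1.41) × 823×10^-6 = 3.202×10^-5 mol/kg
α₀ = 1/(1 + K1/[H⁺] + K1K2/[H⁺]²) = 1/(1 + 10^+2.13 + 10^+1.00) = 0.006854
DIC = [CO2*]/α₀ = 3.202×10^-5 / 0.006854 = 4.67 mmol/kg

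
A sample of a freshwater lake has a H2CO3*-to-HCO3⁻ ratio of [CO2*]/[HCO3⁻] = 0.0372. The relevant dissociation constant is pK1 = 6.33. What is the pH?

From K1 = [H⁺][HCO3⁻]/[CO2*]:  pH = pK1 − log₁₀([CO2*]/[HCO3⁻])
log₁₀(0.0372) = -1.429
pH = 6.33 − (-1.429) = 7.76

pH = 7.76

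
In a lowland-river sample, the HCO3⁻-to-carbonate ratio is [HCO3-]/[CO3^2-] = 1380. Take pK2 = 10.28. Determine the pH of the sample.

pH = 7.14

From K2 = [H⁺][CO3^2-]/[HCO3-]:  pH = pK2 − log₁₀([HCO3-]/[CO3^2-])
log₁₀(1380) = +3.140
pH = 10.28 − (+3.140) = 7.14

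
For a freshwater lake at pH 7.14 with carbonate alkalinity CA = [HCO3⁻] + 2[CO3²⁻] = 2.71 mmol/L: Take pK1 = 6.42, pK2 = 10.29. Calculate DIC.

DIC = 3.22 mmol/L

CA = [HCO3⁻] + 2[CO3²⁻] = (α₁ + 2α₂)·DIC
At pH 7.14: [H⁺]/K1 = 10^-0.72 = 0.19055, K2/[H⁺] = 10^-3.15 = 0.00070795
α₁ = 1/(1 + 0.19055 + 0.00070795) = 1/1.1913 = 0.8395; α₂ = α₁·K2/[H⁺] = 0.0005943
α₁ + 2α₂ = 0.8406
DIC = CA / (α₁ + 2α₂) = 2.71 / 0.8406 = 3.22 mmol/L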